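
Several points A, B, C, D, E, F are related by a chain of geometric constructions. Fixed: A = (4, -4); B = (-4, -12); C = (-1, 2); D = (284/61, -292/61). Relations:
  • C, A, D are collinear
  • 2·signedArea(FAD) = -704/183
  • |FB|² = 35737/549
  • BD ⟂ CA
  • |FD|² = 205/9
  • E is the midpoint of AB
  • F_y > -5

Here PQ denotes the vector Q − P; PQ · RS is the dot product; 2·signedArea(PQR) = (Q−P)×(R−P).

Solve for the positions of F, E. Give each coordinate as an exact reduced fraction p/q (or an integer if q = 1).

E = (0, -8)
F = (-7/61, -902/183)

1. F_x = -7/61  [line 48/61·x + 40/61·y + 608/183 = 0 ∩ |FB|² = 35737/549]
2. F_y = -902/183  [line 48/61·x + 40/61·y + 608/183 = 0 ∩ |FB|² = 35737/549]
   → F = (-7/61, -902/183)
3. E_x = 0  [E is the midpoint of AB]
4. E_y = -8  [E is the midpoint of AB]
   → E = (0, -8)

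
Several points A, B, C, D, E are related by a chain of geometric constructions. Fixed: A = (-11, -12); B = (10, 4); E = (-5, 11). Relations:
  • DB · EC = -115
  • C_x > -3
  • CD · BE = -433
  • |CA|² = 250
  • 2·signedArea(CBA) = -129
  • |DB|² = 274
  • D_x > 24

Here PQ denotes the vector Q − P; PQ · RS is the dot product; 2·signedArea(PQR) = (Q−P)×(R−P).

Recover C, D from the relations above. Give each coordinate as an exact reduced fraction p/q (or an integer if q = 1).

1. C_x = -2  [line 16·x + -21·y + 53 = 0 ∩ |CA|² = 250]
2. C_y = 1  [line 16·x + -21·y + 53 = 0 ∩ |CA|² = 250]
   → C = (-2, 1)
3. D_x = 25  [CD · BE = -433 ∩ DB · EC = -115]
4. D_y = -3  [CD · BE = -433 ∩ DB · EC = -115]
   → D = (25, -3)

C = (-2, 1)
D = (25, -3)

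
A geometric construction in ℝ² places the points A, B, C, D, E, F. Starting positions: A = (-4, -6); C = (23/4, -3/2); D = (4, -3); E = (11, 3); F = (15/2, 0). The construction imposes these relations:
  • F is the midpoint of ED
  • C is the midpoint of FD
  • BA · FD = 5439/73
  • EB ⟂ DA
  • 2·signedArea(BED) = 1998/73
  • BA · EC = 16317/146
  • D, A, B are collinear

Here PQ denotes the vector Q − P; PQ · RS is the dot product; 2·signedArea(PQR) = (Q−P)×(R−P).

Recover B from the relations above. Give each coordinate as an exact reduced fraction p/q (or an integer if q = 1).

1. B_x = 884/73  [D, A, B are collinear ∩ EB ⟂ DA]
2. B_y = 3/73  [D, A, B are collinear ∩ EB ⟂ DA]
   → B = (884/73, 3/73)

B = (884/73, 3/73)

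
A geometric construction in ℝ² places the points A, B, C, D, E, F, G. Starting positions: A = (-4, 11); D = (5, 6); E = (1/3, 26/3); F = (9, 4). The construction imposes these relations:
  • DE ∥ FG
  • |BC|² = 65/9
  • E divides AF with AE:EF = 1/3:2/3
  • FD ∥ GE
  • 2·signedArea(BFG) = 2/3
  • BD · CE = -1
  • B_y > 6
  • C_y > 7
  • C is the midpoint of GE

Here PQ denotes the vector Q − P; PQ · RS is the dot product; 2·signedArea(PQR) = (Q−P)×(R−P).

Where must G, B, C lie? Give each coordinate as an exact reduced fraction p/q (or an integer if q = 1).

1. G_x = 13/3  [FD ∥ GE ∩ DE ∥ FG]
2. G_y = 20/3  [FD ∥ GE ∩ DE ∥ FG]
   → G = (13/3, 20/3)
3. C_x = 7/3  [C is the midpoint of GE]
4. C_y = 23/3  [C is the midpoint of GE]
   → C = (7/3, 23/3)
5. B_x = 14/3  [2·signedArea(BFG) = 2/3 ∩ BD · CE = -1]
6. B_y = 19/3  [2·signedArea(BFG) = 2/3 ∩ BD · CE = -1]
   → B = (14/3, 19/3)

B = (14/3, 19/3)
C = (7/3, 23/3)
G = (13/3, 20/3)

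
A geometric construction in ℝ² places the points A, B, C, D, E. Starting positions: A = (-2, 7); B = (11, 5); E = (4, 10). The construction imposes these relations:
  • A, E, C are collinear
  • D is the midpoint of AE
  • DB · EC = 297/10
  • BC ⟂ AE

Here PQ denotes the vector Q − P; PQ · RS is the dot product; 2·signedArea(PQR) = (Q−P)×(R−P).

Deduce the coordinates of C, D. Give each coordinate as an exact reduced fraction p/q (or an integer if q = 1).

C = (38/5, 59/5)
D = (1, 17/2)

1. C_x = 38/5  [A, E, C are collinear ∩ BC ⟂ AE]
2. C_y = 59/5  [A, E, C are collinear ∩ BC ⟂ AE]
   → C = (38/5, 59/5)
3. D_x = 1  [D is the midpoint of AE]
4. D_y = 17/2  [D is the midpoint of AE]
   → D = (1, 17/2)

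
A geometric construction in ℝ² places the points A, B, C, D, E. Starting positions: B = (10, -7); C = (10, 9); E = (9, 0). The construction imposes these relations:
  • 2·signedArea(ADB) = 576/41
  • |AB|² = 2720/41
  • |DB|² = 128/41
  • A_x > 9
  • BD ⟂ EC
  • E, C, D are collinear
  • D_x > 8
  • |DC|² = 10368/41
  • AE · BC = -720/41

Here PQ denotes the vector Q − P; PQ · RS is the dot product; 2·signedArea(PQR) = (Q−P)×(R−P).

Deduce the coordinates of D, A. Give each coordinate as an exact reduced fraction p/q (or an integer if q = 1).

1. D_x = 338/41  [E, C, D are collinear ∩ BD ⟂ EC]
2. D_y = -279/41  [E, C, D are collinear ∩ BD ⟂ EC]
   → D = (338/41, -279/41)
3. A_x = 374/41  [AE · BC = -720/41 ∩ 2·signedArea(ADB) = 576/41]
4. A_y = 45/41  [AE · BC = -720/41 ∩ 2·signedArea(ADB) = 576/41]
   → A = (374/41, 45/41)

A = (374/41, 45/41)
D = (338/41, -279/41)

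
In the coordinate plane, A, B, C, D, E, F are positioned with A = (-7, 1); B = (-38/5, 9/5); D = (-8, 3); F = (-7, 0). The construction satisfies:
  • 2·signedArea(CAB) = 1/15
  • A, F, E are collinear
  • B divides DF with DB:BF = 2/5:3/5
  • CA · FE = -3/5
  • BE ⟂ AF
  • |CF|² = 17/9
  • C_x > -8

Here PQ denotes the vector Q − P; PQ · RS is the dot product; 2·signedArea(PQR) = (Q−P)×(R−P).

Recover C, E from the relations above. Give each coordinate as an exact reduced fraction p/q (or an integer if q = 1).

1. E_x = -7  [A, F, E are collinear ∩ BE ⟂ AF]
2. E_y = 9/5  [A, F, E are collinear ∩ BE ⟂ AF]
   → E = (-7, 9/5)
3. C_x = -22/3  [CA · FE = -3/5 ∩ 2·signedArea(CAB) = 1/15]
4. C_y = 4/3  [CA · FE = -3/5 ∩ 2·signedArea(CAB) = 1/15]
   → C = (-22/3, 4/3)

C = (-22/3, 4/3)
E = (-7, 9/5)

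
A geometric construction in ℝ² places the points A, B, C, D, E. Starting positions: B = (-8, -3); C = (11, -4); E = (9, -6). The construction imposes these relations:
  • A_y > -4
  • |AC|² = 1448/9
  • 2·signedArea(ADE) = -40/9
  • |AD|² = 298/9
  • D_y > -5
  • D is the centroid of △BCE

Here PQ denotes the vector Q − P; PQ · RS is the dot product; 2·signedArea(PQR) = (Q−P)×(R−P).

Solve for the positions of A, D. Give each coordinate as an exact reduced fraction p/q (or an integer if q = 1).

A = (-5/3, -10/3)
D = (4, -13/3)

1. D_x = 4  [D is the centroid of △BCE]
2. D_y = -13/3  [D is the centroid of △BCE]
   → D = (4, -13/3)
3. A_x = -5/3  [line 5/3·x + 5·y + 175/9 = 0 ∩ |AD|² = 298/9]
4. A_y = -10/3  [line 5/3·x + 5·y + 175/9 = 0 ∩ |AD|² = 298/9]
   → A = (-5/3, -10/3)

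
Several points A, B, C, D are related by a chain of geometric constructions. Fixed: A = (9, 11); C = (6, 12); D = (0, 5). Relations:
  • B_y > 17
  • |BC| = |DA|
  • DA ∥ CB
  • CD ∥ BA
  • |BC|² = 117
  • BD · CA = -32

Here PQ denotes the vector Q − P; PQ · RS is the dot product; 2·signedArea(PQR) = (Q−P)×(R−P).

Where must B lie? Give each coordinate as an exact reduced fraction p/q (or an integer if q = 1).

B = (15, 18)

1. B_x = 15  [CD ∥ BA ∩ DA ∥ CB]
2. B_y = 18  [CD ∥ BA ∩ DA ∥ CB]
   → B = (15, 18)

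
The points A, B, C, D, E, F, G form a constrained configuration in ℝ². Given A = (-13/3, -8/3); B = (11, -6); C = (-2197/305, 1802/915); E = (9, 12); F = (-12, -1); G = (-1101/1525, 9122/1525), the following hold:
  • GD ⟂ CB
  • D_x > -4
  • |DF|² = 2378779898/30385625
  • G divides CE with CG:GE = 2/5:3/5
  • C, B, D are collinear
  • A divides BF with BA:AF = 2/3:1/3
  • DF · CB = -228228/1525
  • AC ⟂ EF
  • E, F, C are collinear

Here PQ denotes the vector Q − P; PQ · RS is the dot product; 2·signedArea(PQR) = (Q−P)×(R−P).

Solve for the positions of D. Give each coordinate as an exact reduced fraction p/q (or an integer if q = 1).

1. D_x = -334568921/103311125  [C, B, D are collinear ∩ GD ⟂ CB]
2. D_y = 24133522/103311125  [C, B, D are collinear ∩ GD ⟂ CB]
   → D = (-334568921/103311125, 24133522/103311125)

D = (-334568921/103311125, 24133522/103311125)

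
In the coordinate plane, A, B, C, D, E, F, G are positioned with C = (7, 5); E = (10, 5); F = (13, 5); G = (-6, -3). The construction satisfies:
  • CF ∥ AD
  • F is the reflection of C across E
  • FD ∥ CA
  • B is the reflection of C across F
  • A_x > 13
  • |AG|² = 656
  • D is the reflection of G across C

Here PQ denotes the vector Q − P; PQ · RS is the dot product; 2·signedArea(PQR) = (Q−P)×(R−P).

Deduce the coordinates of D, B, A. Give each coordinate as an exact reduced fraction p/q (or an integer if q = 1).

1. D_x = 20  [D is the reflection of G across C]
2. D_y = 13  [D is the reflection of G across C]
   → D = (20, 13)
3. B_x = 19  [B is the reflection of C across F]
4. B_y = 5  [B is the reflection of C across F]
   → B = (19, 5)
5. A_x = 14  [CF ∥ AD ∩ FD ∥ CA]
6. A_y = 13  [CF ∥ AD ∩ FD ∥ CA]
   → A = (14, 13)

A = (14, 13)
B = (19, 5)
D = (20, 13)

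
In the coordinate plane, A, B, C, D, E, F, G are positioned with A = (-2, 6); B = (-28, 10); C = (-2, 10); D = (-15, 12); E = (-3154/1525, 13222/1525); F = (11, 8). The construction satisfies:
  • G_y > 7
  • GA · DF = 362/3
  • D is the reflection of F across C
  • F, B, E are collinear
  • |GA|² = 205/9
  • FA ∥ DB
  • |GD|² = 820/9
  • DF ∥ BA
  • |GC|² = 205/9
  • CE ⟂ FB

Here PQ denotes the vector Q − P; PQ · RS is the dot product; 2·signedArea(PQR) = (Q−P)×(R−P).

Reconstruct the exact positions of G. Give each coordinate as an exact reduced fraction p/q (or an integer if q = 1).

1. G_x = -19/3  [line -26·x + 4·y + -590/3 = 0 ∩ |GA|² = 205/9]
2. G_y = 8  [line -26·x + 4·y + -590/3 = 0 ∩ |GA|² = 205/9]
   → G = (-19/3, 8)

G = (-19/3, 8)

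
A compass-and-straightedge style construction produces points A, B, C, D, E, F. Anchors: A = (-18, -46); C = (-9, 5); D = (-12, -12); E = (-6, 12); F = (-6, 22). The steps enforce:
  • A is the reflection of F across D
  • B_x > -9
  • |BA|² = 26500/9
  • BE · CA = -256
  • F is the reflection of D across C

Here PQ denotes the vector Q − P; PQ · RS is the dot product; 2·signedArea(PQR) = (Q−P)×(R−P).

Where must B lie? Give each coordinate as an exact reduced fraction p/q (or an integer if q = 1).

1. B_x = -8  [line 9·x + 51·y + -302 = 0 ∩ |BA|² = 26500/9]
2. B_y = 22/3  [line 9·x + 51·y + -302 = 0 ∩ |BA|² = 26500/9]
   → B = (-8, 22/3)

B = (-8, 22/3)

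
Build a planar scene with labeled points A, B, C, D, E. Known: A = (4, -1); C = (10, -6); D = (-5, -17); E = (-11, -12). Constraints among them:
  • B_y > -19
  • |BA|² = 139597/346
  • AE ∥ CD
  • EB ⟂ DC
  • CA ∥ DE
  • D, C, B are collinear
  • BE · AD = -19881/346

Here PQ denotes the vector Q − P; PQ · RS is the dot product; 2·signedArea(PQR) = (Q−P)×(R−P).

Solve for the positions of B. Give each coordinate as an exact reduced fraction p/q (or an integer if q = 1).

1. B_x = -2255/346  [D, C, B are collinear ∩ EB ⟂ DC]
2. B_y = -6267/346  [D, C, B are collinear ∩ EB ⟂ DC]
   → B = (-2255/346, -6267/346)

B = (-2255/346, -6267/346)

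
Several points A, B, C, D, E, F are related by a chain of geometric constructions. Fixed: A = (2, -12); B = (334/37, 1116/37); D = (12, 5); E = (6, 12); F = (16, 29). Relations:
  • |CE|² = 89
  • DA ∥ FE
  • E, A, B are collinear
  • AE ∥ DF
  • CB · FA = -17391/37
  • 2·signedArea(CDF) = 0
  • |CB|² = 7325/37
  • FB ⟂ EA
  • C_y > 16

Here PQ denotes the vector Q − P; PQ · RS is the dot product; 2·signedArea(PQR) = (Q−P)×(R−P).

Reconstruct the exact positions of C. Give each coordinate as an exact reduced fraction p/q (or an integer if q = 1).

C = (14, 17)

1. C_x = 14  [2·signedArea(CDF) = 0 ∩ CB · FA = -17391/37]
2. C_y = 17  [2·signedArea(CDF) = 0 ∩ CB · FA = -17391/37]
   → C = (14, 17)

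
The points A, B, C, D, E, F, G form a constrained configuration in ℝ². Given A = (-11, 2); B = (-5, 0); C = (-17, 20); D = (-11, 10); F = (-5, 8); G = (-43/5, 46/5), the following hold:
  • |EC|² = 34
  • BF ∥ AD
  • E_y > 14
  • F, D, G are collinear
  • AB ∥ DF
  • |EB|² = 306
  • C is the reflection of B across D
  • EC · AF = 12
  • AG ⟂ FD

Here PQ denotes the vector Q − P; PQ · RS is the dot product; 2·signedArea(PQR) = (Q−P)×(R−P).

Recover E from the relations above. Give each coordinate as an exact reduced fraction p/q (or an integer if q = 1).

E = (-14, 15)

1. E_x = -14  [line -6·x + -6·y + 6 = 0 ∩ |EB|² = 306]
2. E_y = 15  [line -6·x + -6·y + 6 = 0 ∩ |EB|² = 306]
   → E = (-14, 15)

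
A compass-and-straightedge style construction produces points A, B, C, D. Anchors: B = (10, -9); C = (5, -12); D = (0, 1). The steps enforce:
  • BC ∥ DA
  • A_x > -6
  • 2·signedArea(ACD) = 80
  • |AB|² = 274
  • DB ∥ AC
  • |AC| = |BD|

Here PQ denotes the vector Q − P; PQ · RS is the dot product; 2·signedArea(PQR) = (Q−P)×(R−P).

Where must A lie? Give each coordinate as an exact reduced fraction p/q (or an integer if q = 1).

A = (-5, -2)

1. A_x = -5  [DB ∥ AC ∩ BC ∥ DA]
2. A_y = -2  [DB ∥ AC ∩ BC ∥ DA]
   → A = (-5, -2)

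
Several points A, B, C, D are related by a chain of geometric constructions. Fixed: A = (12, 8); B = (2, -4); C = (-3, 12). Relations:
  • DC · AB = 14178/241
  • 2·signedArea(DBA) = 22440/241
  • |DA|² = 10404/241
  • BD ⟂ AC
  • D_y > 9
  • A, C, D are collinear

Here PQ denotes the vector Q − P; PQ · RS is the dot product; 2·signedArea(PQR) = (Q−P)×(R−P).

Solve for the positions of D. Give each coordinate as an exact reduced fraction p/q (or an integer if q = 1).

D = (1362/241, 2336/241)

1. D_x = 1362/241  [A, C, D are collinear ∩ BD ⟂ AC]
2. D_y = 2336/241  [A, C, D are collinear ∩ BD ⟂ AC]
   → D = (1362/241, 2336/241)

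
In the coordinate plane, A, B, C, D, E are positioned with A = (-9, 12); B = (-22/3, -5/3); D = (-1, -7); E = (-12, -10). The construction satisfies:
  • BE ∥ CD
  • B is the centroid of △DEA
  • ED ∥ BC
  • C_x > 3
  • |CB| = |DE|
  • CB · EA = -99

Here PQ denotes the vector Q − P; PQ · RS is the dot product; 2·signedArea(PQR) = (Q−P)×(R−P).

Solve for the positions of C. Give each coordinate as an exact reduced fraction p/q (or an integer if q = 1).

C = (11/3, 4/3)

1. C_x = 11/3  [BE ∥ CD ∩ ED ∥ BC]
2. C_y = 4/3  [BE ∥ CD ∩ ED ∥ BC]
   → C = (11/3, 4/3)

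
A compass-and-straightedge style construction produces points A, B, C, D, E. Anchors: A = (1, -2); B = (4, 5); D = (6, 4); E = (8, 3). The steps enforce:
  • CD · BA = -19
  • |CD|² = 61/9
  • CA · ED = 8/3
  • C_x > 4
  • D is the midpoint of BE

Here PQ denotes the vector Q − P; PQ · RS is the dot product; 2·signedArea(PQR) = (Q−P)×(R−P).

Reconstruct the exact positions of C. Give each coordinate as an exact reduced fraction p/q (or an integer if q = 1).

1. C_x = 13/3  [CD · BA = -19 ∩ CA · ED = 8/3]
2. C_y = 2  [CD · BA = -19 ∩ CA · ED = 8/3]
   → C = (13/3, 2)

C = (13/3, 2)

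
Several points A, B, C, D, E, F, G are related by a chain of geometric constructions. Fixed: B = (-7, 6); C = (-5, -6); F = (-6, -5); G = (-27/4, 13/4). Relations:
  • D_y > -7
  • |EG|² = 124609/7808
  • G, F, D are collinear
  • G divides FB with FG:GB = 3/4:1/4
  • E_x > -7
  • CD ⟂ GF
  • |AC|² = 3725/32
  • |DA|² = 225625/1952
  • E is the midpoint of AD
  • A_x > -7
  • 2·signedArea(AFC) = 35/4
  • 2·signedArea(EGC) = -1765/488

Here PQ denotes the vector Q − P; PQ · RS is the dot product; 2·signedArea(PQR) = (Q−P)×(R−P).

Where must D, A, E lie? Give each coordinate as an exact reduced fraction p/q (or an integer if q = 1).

1. D_x = -360/61  [G, F, D are collinear ∩ CD ⟂ GF]
2. D_y = -371/61  [G, F, D are collinear ∩ CD ⟂ GF]
   → D = (-360/61, -371/61)
3. E_x = -6235/976  [line 37/4·x + 7/4·y + 29459/488 = 0 ∩ |EG|² = 124609/7808]
4. E_y = -711/976  [line 37/4·x + 7/4·y + 29459/488 = 0 ∩ |EG|² = 124609/7808]
   → E = (-6235/976, -711/976)
5. A_x = -55/8  [2·signedArea(AFC) = 35/4 ∩ E is the midpoint of AD]
6. A_y = 37/8  [2·signedArea(AFC) = 35/4 ∩ E is the midpoint of AD]
   → A = (-55/8, 37/8)

A = (-55/8, 37/8)
D = (-360/61, -371/61)
E = (-6235/976, -711/976)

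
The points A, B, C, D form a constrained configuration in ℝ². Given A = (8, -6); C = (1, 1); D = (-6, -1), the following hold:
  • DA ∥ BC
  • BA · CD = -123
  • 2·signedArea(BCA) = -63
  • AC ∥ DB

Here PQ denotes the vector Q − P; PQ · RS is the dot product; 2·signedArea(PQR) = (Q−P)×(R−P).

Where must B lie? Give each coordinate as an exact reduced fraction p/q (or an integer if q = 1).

B = (-13, 6)

1. B_x = -13  [DA ∥ BC ∩ AC ∥ DB]
2. B_y = 6  [DA ∥ BC ∩ AC ∥ DB]
   → B = (-13, 6)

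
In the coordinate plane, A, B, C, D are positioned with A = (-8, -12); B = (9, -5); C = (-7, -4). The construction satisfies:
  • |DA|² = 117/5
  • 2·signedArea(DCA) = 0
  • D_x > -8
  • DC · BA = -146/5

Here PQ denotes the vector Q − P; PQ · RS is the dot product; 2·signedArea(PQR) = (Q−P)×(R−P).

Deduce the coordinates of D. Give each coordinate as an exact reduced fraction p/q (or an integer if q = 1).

1. D_x = -37/5  [2·signedArea(DCA) = 0 ∩ DC · BA = -146/5]
2. D_y = -36/5  [2·signedArea(DCA) = 0 ∩ DC · BA = -146/5]
   → D = (-37/5, -36/5)

D = (-37/5, -36/5)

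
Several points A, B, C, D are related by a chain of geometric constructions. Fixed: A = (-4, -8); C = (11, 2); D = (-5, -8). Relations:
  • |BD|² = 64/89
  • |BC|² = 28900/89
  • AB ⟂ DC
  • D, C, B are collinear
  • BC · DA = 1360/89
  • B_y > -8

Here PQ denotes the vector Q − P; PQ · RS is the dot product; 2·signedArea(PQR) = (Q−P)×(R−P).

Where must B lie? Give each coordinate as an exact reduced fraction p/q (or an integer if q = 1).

B = (-381/89, -672/89)

1. B_x = -381/89  [D, C, B are collinear ∩ AB ⟂ DC]
2. B_y = -672/89  [D, C, B are collinear ∩ AB ⟂ DC]
   → B = (-381/89, -672/89)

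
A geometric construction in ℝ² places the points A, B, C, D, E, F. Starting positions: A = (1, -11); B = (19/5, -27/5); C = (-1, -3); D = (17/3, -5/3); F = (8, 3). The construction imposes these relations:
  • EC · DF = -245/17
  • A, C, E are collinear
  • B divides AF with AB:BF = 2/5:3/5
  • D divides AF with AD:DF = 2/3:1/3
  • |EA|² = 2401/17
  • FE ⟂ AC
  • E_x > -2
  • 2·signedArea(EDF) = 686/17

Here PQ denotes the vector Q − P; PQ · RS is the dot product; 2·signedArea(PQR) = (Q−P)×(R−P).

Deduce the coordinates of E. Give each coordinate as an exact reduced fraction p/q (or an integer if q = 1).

1. E_x = -32/17  [A, C, E are collinear ∩ FE ⟂ AC]
2. E_y = 9/17  [A, C, E are collinear ∩ FE ⟂ AC]
   → E = (-32/17, 9/17)

E = (-32/17, 9/17)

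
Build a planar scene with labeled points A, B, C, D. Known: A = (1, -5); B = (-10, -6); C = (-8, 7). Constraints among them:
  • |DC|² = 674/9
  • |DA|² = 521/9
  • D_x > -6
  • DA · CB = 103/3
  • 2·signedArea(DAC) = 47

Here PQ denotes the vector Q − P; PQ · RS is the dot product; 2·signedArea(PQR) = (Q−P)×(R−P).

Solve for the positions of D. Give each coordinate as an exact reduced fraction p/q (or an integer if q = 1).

D = (-17/3, -4/3)

1. D_x = -17/3  [2·signedArea(DAC) = 47 ∩ DA · CB = 103/3]
2. D_y = -4/3  [2·signedArea(DAC) = 47 ∩ DA · CB = 103/3]
   → D = (-17/3, -4/3)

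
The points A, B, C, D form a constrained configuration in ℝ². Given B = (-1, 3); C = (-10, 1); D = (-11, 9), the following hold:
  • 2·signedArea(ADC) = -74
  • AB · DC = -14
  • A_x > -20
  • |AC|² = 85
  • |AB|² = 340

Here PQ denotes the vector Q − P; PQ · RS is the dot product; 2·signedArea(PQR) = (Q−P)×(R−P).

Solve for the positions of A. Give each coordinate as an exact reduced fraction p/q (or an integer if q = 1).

A = (-19, -1)

1. A_x = -19  [AB · DC = -14 ∩ 2·signedArea(ADC) = -74]
2. A_y = -1  [AB · DC = -14 ∩ 2·signedArea(ADC) = -74]
   → A = (-19, -1)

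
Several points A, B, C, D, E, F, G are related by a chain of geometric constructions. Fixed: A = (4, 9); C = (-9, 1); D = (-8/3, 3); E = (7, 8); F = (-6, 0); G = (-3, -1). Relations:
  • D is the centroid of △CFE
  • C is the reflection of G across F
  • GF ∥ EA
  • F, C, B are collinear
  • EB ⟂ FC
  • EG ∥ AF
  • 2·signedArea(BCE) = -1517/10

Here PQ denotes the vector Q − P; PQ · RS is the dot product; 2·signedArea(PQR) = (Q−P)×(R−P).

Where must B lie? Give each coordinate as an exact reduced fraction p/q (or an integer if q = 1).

1. B_x = 33/10  [F, C, B are collinear ∩ EB ⟂ FC]
2. B_y = -31/10  [F, C, B are collinear ∩ EB ⟂ FC]
   → B = (33/10, -31/10)

B = (33/10, -31/10)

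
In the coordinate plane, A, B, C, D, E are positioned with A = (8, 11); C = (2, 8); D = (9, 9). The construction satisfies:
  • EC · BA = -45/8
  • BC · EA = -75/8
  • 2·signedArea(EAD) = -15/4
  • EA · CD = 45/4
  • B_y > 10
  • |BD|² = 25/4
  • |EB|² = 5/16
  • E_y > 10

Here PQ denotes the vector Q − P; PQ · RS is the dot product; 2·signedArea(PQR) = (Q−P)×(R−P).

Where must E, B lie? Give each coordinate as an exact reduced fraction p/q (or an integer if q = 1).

B = (7, 21/2)
E = (13/2, 41/4)

1. E_x = 13/2  [2·signedArea(EAD) = -15/4 ∩ EA · CD = 45/4]
2. E_y = 41/4  [2·signedArea(EAD) = -15/4 ∩ EA · CD = 45/4]
   → E = (13/2, 41/4)
3. B_x = 7  [line -3/2·x + -3/4·y + 147/8 = 0 ∩ |EB|² = 5/16]
4. B_y = 21/2  [line -3/2·x + -3/4·y + 147/8 = 0 ∩ |EB|² = 5/16]
   → B = (7, 21/2)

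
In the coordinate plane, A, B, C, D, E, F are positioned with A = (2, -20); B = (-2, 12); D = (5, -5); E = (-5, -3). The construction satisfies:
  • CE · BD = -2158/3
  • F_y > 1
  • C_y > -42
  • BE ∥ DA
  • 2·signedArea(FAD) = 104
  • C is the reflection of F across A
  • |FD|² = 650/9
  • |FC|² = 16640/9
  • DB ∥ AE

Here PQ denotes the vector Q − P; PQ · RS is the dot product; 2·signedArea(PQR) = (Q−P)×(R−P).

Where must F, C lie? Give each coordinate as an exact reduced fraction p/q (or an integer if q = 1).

C = (14/3, -124/3)
F = (-2/3, 4/3)

1. F_x = -2/3  [line -15·x + 3·y + -14 = 0 ∩ |FD|² = 650/9]
2. F_y = 4/3  [line -15·x + 3·y + -14 = 0 ∩ |FD|² = 650/9]
   → F = (-2/3, 4/3)
3. C_x = 14/3  [C is the reflection of F across A]
4. C_y = -124/3  [C is the reflection of F across A]
   → C = (14/3, -124/3)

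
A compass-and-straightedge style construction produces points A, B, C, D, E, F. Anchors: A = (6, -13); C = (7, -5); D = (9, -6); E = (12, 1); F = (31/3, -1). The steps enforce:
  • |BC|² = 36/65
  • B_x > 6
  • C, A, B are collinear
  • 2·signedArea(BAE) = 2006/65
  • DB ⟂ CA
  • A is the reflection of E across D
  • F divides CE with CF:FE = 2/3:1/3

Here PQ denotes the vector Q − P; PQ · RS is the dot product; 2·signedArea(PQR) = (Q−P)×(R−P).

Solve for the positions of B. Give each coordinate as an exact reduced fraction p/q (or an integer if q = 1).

B = (449/65, -373/65)

1. B_x = 449/65  [C, A, B are collinear ∩ DB ⟂ CA]
2. B_y = -373/65  [C, A, B are collinear ∩ DB ⟂ CA]
   → B = (449/65, -373/65)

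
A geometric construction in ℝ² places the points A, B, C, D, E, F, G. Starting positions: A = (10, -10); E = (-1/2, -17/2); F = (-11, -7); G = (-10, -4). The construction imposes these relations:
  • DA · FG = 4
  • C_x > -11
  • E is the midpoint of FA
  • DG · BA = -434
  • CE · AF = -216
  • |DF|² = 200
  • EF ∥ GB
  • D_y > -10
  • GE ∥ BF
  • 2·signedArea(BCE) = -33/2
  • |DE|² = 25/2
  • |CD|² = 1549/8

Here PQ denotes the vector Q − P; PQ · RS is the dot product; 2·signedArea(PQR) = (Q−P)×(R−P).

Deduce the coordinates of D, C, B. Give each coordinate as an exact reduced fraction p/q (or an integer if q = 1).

B = (-41/2, -5/2)
C = (-41/4, -19/4)
D = (3, -9)

1. B_x = -41/2  [GE ∥ BF ∩ EF ∥ GB]
2. B_y = -5/2  [GE ∥ BF ∩ EF ∥ GB]
   → B = (-41/2, -5/2)
3. D_x = 3  [DG · BA = -434 ∩ DA · FG = 4]
4. D_y = -9  [DG · BA = -434 ∩ DA · FG = 4]
   → D = (3, -9)
5. C_x = -41/4  [CE · AF = -216 ∩ 2·signedArea(BCE) = -33/2]
6. C_y = -19/4  [CE · AF = -216 ∩ 2·signedArea(BCE) = -33/2]
   → C = (-41/4, -19/4)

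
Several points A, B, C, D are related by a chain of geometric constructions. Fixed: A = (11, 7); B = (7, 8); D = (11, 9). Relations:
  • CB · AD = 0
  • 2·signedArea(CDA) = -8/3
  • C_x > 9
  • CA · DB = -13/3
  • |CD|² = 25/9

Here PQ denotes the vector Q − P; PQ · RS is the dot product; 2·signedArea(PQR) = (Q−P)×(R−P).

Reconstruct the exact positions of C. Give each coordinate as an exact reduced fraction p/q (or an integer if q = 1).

C = (29/3, 8)

1. C_x = 29/3  [CB · AD = 0 ∩ 2·signedArea(CDA) = -8/3]
2. C_y = 8  [CB · AD = 0 ∩ 2·signedArea(CDA) = -8/3]
   → C = (29/3, 8)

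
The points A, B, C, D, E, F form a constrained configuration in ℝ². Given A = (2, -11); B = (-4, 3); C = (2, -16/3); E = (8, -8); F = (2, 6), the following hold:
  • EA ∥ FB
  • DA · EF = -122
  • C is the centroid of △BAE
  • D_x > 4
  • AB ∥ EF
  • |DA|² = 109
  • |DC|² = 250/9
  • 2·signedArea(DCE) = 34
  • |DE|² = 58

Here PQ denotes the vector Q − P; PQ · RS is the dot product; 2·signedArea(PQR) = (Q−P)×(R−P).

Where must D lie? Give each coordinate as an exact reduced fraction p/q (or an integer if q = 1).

D = (5, -1)

1. D_x = 5  [DA · EF = -122 ∩ 2·signedArea(DCE) = 34]
2. D_y = -1  [DA · EF = -122 ∩ 2·signedArea(DCE) = 34]
   → D = (5, -1)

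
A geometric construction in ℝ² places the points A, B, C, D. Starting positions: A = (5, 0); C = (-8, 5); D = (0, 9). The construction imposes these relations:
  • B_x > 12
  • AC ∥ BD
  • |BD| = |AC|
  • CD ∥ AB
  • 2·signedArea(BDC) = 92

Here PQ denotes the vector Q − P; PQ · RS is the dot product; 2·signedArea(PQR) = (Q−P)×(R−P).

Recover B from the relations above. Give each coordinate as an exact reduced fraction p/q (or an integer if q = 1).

B = (13, 4)

1. B_x = 13  [AC ∥ BD ∩ CD ∥ AB]
2. B_y = 4  [AC ∥ BD ∩ CD ∥ AB]
   → B = (13, 4)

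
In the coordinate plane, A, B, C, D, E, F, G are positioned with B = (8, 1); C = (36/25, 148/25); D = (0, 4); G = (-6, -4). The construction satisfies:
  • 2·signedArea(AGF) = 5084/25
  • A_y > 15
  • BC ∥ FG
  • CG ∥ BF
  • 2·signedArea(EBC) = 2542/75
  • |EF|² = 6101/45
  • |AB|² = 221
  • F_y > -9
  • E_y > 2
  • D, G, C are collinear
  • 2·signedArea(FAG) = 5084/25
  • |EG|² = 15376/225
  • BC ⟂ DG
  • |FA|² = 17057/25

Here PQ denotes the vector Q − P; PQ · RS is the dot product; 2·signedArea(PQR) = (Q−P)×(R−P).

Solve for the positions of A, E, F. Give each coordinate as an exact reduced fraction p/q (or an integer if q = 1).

A = (222/25, 396/25)
E = (-26/25, 196/75)
F = (14/25, -223/25)

1. E_x = -26/25  [line -123/25·x + -164/25·y + 902/75 = 0 ∩ |EG|² = 15376/225]
2. E_y = 196/75  [line -123/25·x + -164/25·y + 902/75 = 0 ∩ |EG|² = 15376/225]
   → E = (-26/25, 196/75)
3. F_x = 14/25  [BC ∥ FG ∩ CG ∥ BF]
4. F_y = -223/25  [BC ∥ FG ∩ CG ∥ BF]
   → F = (14/25, -223/25)
5. A_x = 222/25  [line 123/25·x + 164/25·y + -738/5 = 0 ∩ |AB|² = 221]
6. A_y = 396/25  [line 123/25·x + 164/25·y + -738/5 = 0 ∩ |AB|² = 221]
   → A = (222/25, 396/25)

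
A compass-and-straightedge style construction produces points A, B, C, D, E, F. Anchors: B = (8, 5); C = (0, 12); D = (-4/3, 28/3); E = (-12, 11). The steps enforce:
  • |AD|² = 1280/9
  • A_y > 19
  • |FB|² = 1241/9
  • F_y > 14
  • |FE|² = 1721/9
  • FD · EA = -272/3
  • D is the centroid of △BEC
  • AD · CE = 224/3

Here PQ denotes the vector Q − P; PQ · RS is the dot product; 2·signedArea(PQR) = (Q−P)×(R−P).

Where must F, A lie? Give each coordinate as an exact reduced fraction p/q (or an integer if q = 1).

1. A_x = 4  [line 12·x + 1·y + -68 = 0 ∩ |AD|² = 1280/9]
2. A_y = 20  [line 12·x + 1·y + -68 = 0 ∩ |AD|² = 1280/9]
   → A = (4, 20)
3. F_x = 4/3  [line -16·x + -9·y + 460/3 = 0 ∩ |FB|² = 1241/9]
4. F_y = 44/3  [line -16·x + -9·y + 460/3 = 0 ∩ |FB|² = 1241/9]
   → F = (4/3, 44/3)

A = (4, 20)
F = (4/3, 44/3)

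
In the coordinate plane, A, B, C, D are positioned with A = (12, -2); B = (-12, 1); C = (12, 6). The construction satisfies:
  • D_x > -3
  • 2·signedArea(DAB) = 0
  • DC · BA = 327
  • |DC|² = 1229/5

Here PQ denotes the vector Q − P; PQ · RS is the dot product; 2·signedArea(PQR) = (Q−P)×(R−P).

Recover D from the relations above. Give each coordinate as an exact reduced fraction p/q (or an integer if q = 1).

D = (-12/5, -1/5)

1. D_x = -12/5  [2·signedArea(DAB) = 0 ∩ DC · BA = 327]
2. D_y = -1/5  [2·signedArea(DAB) = 0 ∩ DC · BA = 327]
   → D = (-12/5, -1/5)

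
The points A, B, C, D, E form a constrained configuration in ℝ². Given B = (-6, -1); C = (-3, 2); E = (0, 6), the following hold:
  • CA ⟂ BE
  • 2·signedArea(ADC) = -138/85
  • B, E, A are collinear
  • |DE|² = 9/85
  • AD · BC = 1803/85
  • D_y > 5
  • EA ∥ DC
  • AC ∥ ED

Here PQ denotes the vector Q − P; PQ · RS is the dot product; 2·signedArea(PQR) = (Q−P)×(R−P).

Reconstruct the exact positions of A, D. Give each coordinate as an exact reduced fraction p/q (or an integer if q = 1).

A = (-276/85, 188/85)
D = (21/85, 492/85)

1. A_x = -276/85  [B, E, A are collinear ∩ CA ⟂ BE]
2. A_y = 188/85  [B, E, A are collinear ∩ CA ⟂ BE]
   → A = (-276/85, 188/85)
3. D_x = 21/85  [EA ∥ DC ∩ AC ∥ ED]
4. D_y = 492/85  [EA ∥ DC ∩ AC ∥ ED]
   → D = (21/85, 492/85)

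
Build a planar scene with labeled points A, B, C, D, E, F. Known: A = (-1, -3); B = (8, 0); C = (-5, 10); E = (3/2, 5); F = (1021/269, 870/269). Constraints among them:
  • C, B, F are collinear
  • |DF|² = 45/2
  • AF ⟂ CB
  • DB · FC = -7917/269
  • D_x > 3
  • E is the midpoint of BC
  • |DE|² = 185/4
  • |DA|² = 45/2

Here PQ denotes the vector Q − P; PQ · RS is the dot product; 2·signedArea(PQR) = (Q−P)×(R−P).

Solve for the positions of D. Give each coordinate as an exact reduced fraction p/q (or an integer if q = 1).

1. D_x = 7/2  [line 2366/269·x + -1820/269·y + -11011/269 = 0 ∩ |DA|² = 45/2]
2. D_y = -3/2  [line 2366/269·x + -1820/269·y + -11011/269 = 0 ∩ |DA|² = 45/2]
   → D = (7/2, -3/2)

D = (7/2, -3/2)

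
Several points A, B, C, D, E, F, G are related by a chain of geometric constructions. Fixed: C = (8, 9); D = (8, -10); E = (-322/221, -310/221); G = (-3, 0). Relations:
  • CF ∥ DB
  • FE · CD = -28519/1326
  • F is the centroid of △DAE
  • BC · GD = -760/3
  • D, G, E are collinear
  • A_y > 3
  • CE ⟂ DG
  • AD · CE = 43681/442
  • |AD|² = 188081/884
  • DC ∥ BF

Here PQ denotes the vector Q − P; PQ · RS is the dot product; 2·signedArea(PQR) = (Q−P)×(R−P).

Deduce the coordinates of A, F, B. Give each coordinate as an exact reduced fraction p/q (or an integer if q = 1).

A = (723/221, 1679/442)
B = (723/221, -28555/1326)
F = (723/221, -3361/1326)

1. A_x = 723/221  [line 2090/221·x + 2299/221·y + -31141/442 = 0 ∩ |AD|² = 188081/884]
2. A_y = 1679/442  [line 2090/221·x + 2299/221·y + -31141/442 = 0 ∩ |AD|² = 188081/884]
   → A = (723/221, 1679/442)
3. F_x = 723/221  [F is the centroid of △DAE]
4. F_y = -3361/1326  [F is the centroid of △DAE]
   → F = (723/221, -3361/1326)
5. B_x = 723/221  [DC ∥ BF ∩ CF ∥ DB]
6. B_y = -28555/1326  [DC ∥ BF ∩ CF ∥ DB]
   → B = (723/221, -28555/1326)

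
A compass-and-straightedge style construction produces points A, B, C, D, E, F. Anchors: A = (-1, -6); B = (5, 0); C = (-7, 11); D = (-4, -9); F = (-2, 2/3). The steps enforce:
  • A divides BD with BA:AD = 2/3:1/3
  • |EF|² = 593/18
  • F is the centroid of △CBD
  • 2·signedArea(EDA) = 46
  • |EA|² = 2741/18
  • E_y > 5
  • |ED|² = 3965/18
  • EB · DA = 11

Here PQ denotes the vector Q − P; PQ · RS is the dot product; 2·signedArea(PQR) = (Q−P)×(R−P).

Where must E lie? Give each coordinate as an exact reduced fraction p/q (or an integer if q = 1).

1. E_x = -9/2  [2·signedArea(EDA) = 46 ∩ EB · DA = 11]
2. E_y = 35/6  [2·signedArea(EDA) = 46 ∩ EB · DA = 11]
   → E = (-9/2, 35/6)

E = (-9/2, 35/6)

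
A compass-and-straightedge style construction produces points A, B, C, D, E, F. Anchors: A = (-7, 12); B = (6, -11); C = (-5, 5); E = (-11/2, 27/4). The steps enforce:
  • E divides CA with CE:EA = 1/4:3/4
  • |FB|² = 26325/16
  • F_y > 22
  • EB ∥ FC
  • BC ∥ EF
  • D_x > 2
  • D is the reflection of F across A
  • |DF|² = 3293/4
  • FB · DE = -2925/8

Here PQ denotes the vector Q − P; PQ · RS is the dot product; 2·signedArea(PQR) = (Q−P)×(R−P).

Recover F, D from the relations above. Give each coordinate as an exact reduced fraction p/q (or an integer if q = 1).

D = (5/2, 5/4)
F = (-33/2, 91/4)

1. F_x = -33/2  [EB ∥ FC ∩ BC ∥ EF]
2. F_y = 91/4  [EB ∥ FC ∩ BC ∥ EF]
   → F = (-33/2, 91/4)
3. D_x = 5/2  [D is the reflection of F across A]
4. D_y = 5/4  [D is the reflection of F across A]
   → D = (5/2, 5/4)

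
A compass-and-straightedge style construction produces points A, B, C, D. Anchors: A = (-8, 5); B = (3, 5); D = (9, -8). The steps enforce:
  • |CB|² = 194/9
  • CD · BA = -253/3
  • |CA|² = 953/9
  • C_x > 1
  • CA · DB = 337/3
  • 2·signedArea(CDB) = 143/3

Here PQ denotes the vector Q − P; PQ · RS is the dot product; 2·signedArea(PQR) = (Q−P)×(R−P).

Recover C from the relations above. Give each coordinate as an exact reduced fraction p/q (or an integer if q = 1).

C = (4/3, 2/3)

1. C_x = 4/3  [2·signedArea(CDB) = 143/3 ∩ CD · BA = -253/3]
2. C_y = 2/3  [2·signedArea(CDB) = 143/3 ∩ CD · BA = -253/3]
   → C = (4/3, 2/3)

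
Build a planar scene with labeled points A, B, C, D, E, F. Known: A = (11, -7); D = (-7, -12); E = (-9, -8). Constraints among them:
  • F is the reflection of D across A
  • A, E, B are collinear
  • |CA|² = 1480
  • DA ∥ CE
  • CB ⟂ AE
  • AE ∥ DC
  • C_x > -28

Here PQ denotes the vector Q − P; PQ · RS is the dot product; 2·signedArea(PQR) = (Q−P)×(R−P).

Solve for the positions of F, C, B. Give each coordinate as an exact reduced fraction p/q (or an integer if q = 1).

B = (-10909/401, -3573/401)
C = (-27, -13)
F = (29, -2)

1. F_x = 29  [F is the reflection of D across A]
2. F_y = -2  [F is the reflection of D across A]
   → F = (29, -2)
3. C_x = -27  [DA ∥ CE ∩ AE ∥ DC]
4. C_y = -13  [DA ∥ CE ∩ AE ∥ DC]
   → C = (-27, -13)
5. B_x = -10909/401  [A, E, B are collinear ∩ CB ⟂ AE]
6. B_y = -3573/401  [A, E, B are collinear ∩ CB ⟂ AE]
   → B = (-10909/401, -3573/401)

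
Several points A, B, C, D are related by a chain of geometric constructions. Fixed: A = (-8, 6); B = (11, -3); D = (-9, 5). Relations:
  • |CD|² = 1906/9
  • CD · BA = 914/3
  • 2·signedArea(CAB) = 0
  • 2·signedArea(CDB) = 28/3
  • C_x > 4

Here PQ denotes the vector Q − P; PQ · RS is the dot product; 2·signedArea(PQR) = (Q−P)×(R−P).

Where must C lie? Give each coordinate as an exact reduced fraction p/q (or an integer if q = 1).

C = (14/3, 0)

1. C_x = 14/3  [2·signedArea(CAB) = 0 ∩ 2·signedArea(CDB) = 28/3]
2. C_y = 0  [2·signedArea(CAB) = 0 ∩ 2·signedArea(CDB) = 28/3]
   → C = (14/3, 0)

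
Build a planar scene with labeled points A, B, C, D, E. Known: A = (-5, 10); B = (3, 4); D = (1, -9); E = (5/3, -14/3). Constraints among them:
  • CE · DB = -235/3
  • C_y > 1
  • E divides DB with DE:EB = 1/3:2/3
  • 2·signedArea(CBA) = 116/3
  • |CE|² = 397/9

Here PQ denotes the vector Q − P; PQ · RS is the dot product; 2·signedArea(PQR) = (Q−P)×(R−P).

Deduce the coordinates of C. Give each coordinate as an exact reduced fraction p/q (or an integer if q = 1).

C = (-1/3, 5/3)

1. C_x = -1/3  [2·signedArea(CBA) = 116/3 ∩ CE · DB = -235/3]
2. C_y = 5/3  [2·signedArea(CBA) = 116/3 ∩ CE · DB = -235/3]
   → C = (-1/3, 5/3)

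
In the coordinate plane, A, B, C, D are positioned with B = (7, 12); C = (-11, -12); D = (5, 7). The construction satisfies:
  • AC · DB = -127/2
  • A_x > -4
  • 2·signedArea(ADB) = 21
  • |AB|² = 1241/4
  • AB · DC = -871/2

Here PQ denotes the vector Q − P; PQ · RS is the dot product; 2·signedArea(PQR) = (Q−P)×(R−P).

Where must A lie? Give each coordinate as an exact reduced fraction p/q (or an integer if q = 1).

A = (-3, -5/2)

1. A_x = -3  [2·signedArea(ADB) = 21 ∩ AC · DB = -127/2]
2. A_y = -5/2  [2·signedArea(ADB) = 21 ∩ AC · DB = -127/2]
   → A = (-3, -5/2)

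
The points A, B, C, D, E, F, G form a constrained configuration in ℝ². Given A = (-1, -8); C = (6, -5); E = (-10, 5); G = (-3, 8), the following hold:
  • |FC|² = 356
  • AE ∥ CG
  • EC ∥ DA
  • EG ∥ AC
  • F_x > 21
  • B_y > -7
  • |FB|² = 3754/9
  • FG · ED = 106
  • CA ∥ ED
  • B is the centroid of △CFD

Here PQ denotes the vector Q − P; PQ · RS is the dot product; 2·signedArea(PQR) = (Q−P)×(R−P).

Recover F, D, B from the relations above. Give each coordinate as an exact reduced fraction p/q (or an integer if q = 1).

1. D_x = -17  [EC ∥ DA ∩ CA ∥ ED]
2. D_y = 2  [EC ∥ DA ∩ CA ∥ ED]
   → D = (-17, 2)
3. F_x = 22  [line 7·x + 3·y + -109 = 0 ∩ |FC|² = 356]
4. F_y = -15  [line 7·x + 3·y + -109 = 0 ∩ |FC|² = 356]
   → F = (22, -15)
5. B_x = 11/3  [B is the centroid of △CFD]
6. B_y = -6  [B is the centroid of △CFD]
   → B = (11/3, -6)

B = (11/3, -6)
D = (-17, 2)
F = (22, -15)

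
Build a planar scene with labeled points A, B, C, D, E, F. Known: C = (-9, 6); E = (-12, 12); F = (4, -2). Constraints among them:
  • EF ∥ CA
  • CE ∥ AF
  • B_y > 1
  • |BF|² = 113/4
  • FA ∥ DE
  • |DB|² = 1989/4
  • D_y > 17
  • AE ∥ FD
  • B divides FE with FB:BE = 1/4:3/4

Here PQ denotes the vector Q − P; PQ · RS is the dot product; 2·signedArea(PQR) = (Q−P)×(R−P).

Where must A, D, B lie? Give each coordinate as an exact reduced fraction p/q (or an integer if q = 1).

A = (7, -8)
B = (0, 3/2)
D = (-15, 18)

1. A_x = 7  [CE ∥ AF ∩ EF ∥ CA]
2. A_y = -8  [CE ∥ AF ∩ EF ∥ CA]
   → A = (7, -8)
3. D_x = -15  [FA ∥ DE ∩ AE ∥ FD]
4. D_y = 18  [FA ∥ DE ∩ AE ∥ FD]
   → D = (-15, 18)
5. B_x = 0  [B divides FE with FB:BE = 1/4:3/4]
6. B_y = 3/2  [B divides FE with FB:BE = 1/4:3/4]
   → B = (0, 3/2)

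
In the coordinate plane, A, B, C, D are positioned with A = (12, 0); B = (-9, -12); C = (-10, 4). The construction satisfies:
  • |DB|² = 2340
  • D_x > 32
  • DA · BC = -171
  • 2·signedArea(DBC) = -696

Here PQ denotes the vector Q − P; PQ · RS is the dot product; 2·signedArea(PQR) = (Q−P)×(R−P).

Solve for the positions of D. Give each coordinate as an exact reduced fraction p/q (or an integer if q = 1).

D = (33, 12)

1. D_x = 33  [DA · BC = -171 ∩ 2·signedArea(DBC) = -696]
2. D_y = 12  [DA · BC = -171 ∩ 2·signedArea(DBC) = -696]
   → D = (33, 12)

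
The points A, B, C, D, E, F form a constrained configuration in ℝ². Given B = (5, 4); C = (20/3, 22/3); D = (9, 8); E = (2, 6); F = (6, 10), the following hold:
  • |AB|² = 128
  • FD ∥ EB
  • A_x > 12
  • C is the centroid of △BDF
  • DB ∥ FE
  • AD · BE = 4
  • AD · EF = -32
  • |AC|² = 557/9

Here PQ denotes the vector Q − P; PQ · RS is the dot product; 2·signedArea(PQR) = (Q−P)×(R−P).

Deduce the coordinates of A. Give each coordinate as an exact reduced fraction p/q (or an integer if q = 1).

A = (13, 12)

1. A_x = 13  [AD · EF = -32 ∩ AD · BE = 4]
2. A_y = 12  [AD · EF = -32 ∩ AD · BE = 4]
   → A = (13, 12)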